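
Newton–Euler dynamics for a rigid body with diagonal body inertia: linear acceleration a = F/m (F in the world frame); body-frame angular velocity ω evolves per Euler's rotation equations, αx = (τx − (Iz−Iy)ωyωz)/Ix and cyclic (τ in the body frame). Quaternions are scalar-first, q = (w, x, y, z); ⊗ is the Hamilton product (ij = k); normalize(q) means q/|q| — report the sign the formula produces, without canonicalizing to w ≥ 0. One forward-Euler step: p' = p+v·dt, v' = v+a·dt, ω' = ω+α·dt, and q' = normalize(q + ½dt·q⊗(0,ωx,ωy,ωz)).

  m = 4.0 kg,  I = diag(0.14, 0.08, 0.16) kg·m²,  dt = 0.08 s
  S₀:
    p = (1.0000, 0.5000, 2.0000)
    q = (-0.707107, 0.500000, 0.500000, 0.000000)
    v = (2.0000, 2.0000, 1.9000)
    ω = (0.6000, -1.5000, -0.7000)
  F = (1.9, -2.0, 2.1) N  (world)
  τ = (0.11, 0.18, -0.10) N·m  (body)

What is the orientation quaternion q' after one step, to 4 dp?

2q̇ = q⊗(0,ω) = (0.4500000, -0.7742642, 1.4106605, -0.5550251)
q' = normalize(q + ½dt·q⊗(0,ω)) = (-0.6874, 0.4679, 0.5551, -0.0221)

q' = (-0.6874, 0.4679, 0.5551, -0.0221)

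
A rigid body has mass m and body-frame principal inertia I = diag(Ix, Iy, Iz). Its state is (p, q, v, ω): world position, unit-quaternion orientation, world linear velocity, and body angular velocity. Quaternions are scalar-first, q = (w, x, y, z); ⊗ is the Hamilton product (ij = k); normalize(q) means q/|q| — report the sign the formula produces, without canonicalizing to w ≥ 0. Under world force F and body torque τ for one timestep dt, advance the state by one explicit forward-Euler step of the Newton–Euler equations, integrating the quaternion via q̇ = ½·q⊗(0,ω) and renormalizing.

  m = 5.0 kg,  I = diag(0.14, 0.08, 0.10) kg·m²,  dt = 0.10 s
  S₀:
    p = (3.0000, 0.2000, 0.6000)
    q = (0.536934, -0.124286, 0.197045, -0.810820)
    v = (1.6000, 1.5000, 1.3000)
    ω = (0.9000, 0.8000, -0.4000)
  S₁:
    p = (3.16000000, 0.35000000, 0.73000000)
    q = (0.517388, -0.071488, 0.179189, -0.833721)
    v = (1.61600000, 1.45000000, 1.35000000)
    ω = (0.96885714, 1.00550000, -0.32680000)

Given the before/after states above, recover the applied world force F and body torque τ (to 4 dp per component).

F = (0.8000, -2.5000, 2.5000)
τ = (0.0900, 0.1500, 0.0300)

rate change Δω = (0.06885714, 0.20550000, 0.07320000)
precession coupling = (-0.0064, -0.0144, -0.0432)
τ = I·(Δω/dt) + ω₀×(Iω₀) = (0.0900, 0.1500, 0.0300)
velocity change Δv = (0.01600000, -0.05000000, 0.05000000)
applied force F = (0.8000, -2.5000, 2.5000)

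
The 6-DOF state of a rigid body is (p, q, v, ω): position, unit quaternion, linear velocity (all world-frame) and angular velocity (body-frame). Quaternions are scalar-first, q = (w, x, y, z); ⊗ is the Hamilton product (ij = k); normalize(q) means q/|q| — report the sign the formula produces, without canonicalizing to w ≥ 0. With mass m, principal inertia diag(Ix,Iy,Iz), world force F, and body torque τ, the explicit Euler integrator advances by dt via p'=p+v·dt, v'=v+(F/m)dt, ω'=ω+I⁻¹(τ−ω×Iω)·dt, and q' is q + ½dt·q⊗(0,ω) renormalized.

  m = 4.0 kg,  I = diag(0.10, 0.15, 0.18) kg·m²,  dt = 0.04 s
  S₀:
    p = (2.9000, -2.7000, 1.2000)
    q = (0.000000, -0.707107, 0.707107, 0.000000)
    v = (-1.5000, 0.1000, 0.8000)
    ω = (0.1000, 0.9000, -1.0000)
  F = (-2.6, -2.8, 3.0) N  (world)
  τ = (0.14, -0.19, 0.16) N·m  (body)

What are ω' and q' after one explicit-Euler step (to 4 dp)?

gyro term ω×Iω = (-0.0270, 0.0080, 0.0045)
(τ − ω×Iω)/I = (1.6700, -1.3200, 0.8639)
ω' = ω + α·dt = (0.1668, 0.8472, -0.9654)
Hamilton product q⊗(0,ω) = (-0.5656856, -0.7071070, -0.7071070, -0.7071070)
q' = normalize(q + ½dt·q⊗(0,ω)) = (-0.0113, -0.7210, 0.6927, -0.0141)

ω' = (0.1668, 0.8472, -0.9654)
q' = (-0.0113, -0.7210, 0.6927, -0.0141)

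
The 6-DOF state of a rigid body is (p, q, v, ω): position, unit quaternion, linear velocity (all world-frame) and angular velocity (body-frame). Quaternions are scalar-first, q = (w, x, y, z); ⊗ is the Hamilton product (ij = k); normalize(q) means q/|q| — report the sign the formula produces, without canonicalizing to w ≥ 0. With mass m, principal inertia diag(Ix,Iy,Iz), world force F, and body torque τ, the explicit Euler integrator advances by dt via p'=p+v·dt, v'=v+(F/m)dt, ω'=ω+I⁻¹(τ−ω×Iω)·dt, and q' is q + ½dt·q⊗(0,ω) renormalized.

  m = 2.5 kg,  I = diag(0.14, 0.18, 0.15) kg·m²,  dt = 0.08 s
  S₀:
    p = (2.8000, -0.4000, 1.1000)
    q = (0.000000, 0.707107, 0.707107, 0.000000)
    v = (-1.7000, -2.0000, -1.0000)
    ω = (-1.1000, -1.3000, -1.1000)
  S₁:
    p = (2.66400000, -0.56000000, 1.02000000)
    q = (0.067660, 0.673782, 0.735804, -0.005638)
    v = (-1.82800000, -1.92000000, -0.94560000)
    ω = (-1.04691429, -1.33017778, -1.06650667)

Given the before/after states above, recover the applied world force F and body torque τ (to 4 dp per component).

F = (-4.0000, 2.5000, 1.7000)
τ = (0.0500, -0.0800, 0.1200)

v₁ − v₀ = (-0.12800000, 0.08000000, 0.05440000)
m·(v₁−v₀)/dt = (-4.0000, 2.5000, 1.7000)
Δω = ω₁−ω₀ = (0.05308571, -0.03017778, 0.03349333)
ω₀×(Iω₀) = (-0.0429, -0.0121, 0.0572)
applied torque τ = (0.0500, -0.0800, 0.1200)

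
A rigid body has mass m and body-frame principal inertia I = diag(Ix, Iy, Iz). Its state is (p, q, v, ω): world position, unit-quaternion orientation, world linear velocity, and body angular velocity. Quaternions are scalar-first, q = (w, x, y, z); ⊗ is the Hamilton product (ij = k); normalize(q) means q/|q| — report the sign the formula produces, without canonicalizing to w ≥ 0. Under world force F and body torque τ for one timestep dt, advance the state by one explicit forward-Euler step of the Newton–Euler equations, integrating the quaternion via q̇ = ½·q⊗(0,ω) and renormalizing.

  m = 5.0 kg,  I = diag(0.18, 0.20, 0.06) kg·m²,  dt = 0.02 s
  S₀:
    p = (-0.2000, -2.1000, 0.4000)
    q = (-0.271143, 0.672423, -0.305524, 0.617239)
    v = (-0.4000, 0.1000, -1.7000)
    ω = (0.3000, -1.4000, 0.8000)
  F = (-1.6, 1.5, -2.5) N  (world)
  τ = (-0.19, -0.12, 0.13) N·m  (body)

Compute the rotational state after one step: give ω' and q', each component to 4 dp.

ω' = (0.2615, -1.4149, 0.8461)
q' = (-0.2823, 0.6777, -0.3052, 0.6065)

ω×(Iω) gyroscopic = (0.1568, 0.0288, -0.0084)
(τ − ω×Iω)/I = (-1.9267, -0.7440, 2.3067)
ω' = ω + α·dt = (0.2615, -1.4149, 0.8461)
Hamilton product q⊗(0,ω) = (-1.1232517, 0.5383725, 0.0268335, -1.0666494)
q + ½dt·q⊗(0,ω), renormalized = (-0.2823, 0.6777, -0.3052, 0.6065)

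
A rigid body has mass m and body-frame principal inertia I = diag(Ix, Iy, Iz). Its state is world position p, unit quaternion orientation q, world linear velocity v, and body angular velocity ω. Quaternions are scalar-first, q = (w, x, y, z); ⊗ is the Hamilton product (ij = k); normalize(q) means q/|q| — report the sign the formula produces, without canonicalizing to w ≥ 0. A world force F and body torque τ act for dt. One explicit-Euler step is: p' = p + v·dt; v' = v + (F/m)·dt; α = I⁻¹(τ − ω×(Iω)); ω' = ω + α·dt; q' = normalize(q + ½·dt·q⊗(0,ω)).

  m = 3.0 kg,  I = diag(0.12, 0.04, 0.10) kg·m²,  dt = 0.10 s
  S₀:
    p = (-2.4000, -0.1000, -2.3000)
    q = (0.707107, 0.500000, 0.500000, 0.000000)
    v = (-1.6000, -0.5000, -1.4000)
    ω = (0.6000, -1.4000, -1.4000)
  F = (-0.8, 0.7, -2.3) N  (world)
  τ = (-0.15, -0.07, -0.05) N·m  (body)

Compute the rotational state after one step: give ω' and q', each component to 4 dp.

α = I⁻¹(τ − ω×Iω) = (-2.2300, -1.3300, -1.1720)
ω + α·dt = (0.3770, -1.5330, -1.5172)
q⊗(0,ω) = (0.4000000, -0.2757358, -0.2899498, -1.9899498)
q' = normalize(q + ½dt·q⊗(0,ω)) = (0.7232, 0.4836, 0.4829, -0.0990)

ω' = (0.3770, -1.5330, -1.5172)
q' = (0.7232, 0.4836, 0.4829, -0.0990)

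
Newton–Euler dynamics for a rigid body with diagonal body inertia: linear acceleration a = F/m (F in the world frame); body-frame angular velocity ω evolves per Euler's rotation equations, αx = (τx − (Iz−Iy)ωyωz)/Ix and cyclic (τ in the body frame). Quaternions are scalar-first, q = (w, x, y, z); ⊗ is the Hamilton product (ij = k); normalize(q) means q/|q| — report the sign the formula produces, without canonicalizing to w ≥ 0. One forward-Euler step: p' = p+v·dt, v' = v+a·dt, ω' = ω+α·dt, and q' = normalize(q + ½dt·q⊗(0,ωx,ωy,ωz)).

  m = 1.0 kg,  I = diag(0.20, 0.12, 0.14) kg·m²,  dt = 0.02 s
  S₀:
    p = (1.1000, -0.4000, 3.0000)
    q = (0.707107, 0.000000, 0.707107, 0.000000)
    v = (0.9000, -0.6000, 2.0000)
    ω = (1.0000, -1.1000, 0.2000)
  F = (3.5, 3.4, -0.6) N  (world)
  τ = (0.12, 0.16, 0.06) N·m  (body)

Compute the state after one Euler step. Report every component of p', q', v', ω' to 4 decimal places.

p' = (1.1180, -0.4120, 3.0400)
q' = (0.7148, 0.0085, 0.6992, -0.0057)
v' = (0.9700, -0.5320, 1.9880)
ω' = (1.0124, -1.0753, 0.1960)

linear accel F/m = (3.5000, 3.4000, -0.6000)
new position p' = (1.1180, -0.4120, 3.0400)
new velocity v' = (0.9700, -0.5320, 1.9880)
ω×(Iω) gyroscopic = (-0.0044, 0.0120, 0.0880)
angular accel α = (0.6220, 1.2333, -0.2000)
ω + α·dt = (1.0124, -1.0753, 0.1960)
q⊗(0,ω) = (0.7778177, 0.8485284, -0.7778177, -0.5656856)
updated quaternion q' = (0.7148, 0.0085, 0.6992, -0.0057)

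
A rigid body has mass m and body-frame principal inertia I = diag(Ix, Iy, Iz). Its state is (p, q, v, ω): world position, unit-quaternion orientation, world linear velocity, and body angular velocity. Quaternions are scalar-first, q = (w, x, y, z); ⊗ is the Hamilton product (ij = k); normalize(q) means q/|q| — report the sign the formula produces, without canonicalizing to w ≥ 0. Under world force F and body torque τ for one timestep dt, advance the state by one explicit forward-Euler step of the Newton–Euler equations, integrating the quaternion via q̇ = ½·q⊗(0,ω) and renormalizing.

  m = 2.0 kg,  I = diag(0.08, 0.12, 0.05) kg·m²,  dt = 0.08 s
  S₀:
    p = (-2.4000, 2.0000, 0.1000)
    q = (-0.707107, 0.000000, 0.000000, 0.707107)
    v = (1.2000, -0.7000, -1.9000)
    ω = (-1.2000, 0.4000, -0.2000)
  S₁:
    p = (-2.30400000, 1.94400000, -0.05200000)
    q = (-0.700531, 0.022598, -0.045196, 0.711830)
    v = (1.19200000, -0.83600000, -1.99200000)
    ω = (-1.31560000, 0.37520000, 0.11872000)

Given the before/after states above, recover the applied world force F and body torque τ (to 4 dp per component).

F = (-0.2000, -3.4000, -2.3000)
τ = (-0.1100, -0.0300, 0.1800)

Δv = v₁−v₀ = (-0.00800000, -0.13600000, -0.09200000)
applied force F = (-0.2000, -3.4000, -2.3000)
rate change Δω = (-0.11560000, -0.02480000, 0.31872000)
gyro term ω₀×Iω₀ = (0.0056, 0.0072, -0.0192)
τ = I·(Δω/dt) + ω₀×(Iω₀) = (-0.1100, -0.0300, 0.1800)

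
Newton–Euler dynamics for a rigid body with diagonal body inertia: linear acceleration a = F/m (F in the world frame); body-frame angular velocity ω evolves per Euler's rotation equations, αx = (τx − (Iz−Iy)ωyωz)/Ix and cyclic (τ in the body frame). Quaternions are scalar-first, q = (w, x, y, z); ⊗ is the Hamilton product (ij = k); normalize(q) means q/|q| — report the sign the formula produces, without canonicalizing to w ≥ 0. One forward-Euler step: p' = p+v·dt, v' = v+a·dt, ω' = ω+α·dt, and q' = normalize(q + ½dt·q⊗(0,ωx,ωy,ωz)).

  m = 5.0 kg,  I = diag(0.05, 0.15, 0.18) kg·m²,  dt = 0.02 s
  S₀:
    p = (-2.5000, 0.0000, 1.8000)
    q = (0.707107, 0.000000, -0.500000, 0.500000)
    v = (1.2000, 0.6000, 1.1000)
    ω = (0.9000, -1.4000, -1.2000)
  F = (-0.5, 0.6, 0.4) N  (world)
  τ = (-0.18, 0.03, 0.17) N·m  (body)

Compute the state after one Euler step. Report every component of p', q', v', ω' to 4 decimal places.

a = F/m = (-0.1000, 0.1200, 0.0800)
p + v·dt = (-2.4760, 0.0120, 1.8220)
v + (F/m)dt = (1.1980, 0.6024, 1.1016)
α = I⁻¹(τ − ω×Iω) = (-4.6080, -0.7360, 1.6444)
new body rate ω' = (0.8078, -1.4147, -1.1671)
Hamilton product q⊗(0,ω) = (-0.1000000, 1.9363963, -0.5399498, -0.3985284)
q' = normalize(q + ½dt·q⊗(0,ω)) = (0.7060, 0.0194, -0.5053, 0.4959)

p' = (-2.4760, 0.0120, 1.8220)
q' = (0.7060, 0.0194, -0.5053, 0.4959)
v' = (1.1980, 0.6024, 1.1016)
ω' = (0.8078, -1.4147, -1.1671)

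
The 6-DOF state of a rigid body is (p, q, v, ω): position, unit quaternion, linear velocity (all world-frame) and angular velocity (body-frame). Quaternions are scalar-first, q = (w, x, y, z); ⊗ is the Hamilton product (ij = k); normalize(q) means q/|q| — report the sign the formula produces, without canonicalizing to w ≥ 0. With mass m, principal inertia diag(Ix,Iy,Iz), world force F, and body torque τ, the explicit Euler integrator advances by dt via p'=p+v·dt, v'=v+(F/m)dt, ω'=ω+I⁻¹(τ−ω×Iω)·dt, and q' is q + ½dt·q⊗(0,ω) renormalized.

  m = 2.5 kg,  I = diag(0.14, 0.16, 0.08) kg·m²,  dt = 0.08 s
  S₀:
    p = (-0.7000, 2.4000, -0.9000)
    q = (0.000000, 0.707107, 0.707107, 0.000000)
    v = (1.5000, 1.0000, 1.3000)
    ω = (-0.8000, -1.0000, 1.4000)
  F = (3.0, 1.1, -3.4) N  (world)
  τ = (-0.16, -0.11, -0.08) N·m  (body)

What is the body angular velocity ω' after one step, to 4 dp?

ω×(Iω) gyroscopic = (0.1120, -0.0672, 0.0160)
angular accel α = (-1.9429, -0.2675, -1.2000)
new body rate ω' = (-0.9554, -1.0214, 1.3040)

ω' = (-0.9554, -1.0214, 1.3040)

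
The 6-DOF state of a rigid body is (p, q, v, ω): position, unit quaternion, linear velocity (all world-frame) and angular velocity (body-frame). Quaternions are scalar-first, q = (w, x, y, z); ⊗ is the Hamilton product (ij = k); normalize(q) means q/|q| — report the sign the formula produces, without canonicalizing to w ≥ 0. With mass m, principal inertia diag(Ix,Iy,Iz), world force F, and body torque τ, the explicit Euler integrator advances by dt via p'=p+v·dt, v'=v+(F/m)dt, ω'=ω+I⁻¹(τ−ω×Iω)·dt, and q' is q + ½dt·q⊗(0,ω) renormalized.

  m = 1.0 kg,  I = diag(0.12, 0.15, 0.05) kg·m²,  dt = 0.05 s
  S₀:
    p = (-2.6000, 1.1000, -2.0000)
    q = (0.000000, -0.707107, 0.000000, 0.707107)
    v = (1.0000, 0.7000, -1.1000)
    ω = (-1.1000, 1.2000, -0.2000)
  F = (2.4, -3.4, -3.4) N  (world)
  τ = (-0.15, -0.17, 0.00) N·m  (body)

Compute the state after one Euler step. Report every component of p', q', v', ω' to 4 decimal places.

a = F/m = (2.4000, -3.4000, -3.4000)
new position p' = (-2.5500, 1.1350, -2.0550)
new velocity v' = (1.1200, 0.5300, -1.2700)
gyro term ω×Iω = (0.0240, 0.0154, -0.0396)
(τ − ω×Iω)/I = (-1.4500, -1.2360, 0.7920)
ω' = ω + α·dt = (-1.1725, 1.1382, -0.1604)
Hamilton product q⊗(0,ω) = (-0.6363963, -0.8485284, -0.9192391, -0.8485284)
updated quaternion q' = (-0.0159, -0.7277, -0.0230, 0.6853)

p' = (-2.5500, 1.1350, -2.0550)
q' = (-0.0159, -0.7277, -0.0230, 0.6853)
v' = (1.1200, 0.5300, -1.2700)
ω' = (-1.1725, 1.1382, -0.1604)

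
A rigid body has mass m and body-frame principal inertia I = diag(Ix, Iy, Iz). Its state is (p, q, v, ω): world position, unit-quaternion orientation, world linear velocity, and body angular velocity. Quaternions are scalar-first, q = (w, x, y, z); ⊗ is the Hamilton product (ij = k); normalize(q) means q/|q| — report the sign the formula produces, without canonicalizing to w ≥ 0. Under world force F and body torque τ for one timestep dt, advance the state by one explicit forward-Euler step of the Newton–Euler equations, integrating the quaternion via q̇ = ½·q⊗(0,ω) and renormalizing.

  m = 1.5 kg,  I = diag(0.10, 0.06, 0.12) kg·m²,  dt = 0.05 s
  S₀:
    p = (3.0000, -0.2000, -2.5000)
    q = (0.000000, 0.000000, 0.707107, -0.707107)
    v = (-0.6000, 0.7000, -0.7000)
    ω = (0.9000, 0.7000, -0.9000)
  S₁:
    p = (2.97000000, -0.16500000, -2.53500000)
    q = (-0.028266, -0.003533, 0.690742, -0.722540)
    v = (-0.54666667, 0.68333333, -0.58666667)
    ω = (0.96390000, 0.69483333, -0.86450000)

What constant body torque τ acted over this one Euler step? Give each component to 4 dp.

rate change Δω = (0.06390000, -0.00516667, 0.03550000)
gyro term ω₀×Iω₀ = (-0.0378, 0.0162, -0.0252)
τ = I·(Δω/dt) + ω₀×(Iω₀) = (0.0900, 0.0100, 0.0600)

τ = (0.0900, 0.0100, 0.0600)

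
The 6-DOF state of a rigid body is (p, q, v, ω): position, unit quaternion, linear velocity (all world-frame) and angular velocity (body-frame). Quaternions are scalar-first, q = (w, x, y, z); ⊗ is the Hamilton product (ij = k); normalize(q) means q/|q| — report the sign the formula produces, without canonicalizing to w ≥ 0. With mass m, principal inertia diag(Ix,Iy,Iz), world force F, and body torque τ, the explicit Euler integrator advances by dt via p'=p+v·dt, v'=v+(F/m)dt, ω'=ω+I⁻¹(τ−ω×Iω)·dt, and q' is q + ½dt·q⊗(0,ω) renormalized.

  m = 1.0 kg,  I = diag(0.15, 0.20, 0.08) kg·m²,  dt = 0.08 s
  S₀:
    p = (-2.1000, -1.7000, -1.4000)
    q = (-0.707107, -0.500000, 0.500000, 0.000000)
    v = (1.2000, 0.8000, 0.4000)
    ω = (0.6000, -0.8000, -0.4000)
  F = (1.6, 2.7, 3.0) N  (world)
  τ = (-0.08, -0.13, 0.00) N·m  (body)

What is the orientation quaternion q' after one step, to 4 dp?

Hamilton product q⊗(0,ω) = (0.7000000, -0.6242642, 0.3656856, 0.3828428)
q + ½dt·q⊗(0,ω), renormalized = (-0.6785, -0.5245, 0.5142, 0.0153)

q' = (-0.6785, -0.5245, 0.5142, 0.0153)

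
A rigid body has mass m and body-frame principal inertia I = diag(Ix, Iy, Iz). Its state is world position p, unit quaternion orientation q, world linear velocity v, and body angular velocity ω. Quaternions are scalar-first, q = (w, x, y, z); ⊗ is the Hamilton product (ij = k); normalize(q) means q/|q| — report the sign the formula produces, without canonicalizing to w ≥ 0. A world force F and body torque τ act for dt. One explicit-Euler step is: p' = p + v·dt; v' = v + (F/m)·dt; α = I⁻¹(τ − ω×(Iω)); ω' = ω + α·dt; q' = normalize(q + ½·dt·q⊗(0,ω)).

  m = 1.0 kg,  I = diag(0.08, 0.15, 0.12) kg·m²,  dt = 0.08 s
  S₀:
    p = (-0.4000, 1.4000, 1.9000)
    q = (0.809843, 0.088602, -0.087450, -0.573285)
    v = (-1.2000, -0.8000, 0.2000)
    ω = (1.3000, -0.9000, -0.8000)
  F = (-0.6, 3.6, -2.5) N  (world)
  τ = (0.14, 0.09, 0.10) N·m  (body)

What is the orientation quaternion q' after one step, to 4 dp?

2q̇ = q⊗(0,ω) = (-0.6525156, 0.6067994, -1.4032476, -0.6139312)
q' = normalize(q + ½dt·q⊗(0,ω)) = (0.7818, 0.1126, -0.1432, -0.5963)

q' = (0.7818, 0.1126, -0.1432, -0.5963)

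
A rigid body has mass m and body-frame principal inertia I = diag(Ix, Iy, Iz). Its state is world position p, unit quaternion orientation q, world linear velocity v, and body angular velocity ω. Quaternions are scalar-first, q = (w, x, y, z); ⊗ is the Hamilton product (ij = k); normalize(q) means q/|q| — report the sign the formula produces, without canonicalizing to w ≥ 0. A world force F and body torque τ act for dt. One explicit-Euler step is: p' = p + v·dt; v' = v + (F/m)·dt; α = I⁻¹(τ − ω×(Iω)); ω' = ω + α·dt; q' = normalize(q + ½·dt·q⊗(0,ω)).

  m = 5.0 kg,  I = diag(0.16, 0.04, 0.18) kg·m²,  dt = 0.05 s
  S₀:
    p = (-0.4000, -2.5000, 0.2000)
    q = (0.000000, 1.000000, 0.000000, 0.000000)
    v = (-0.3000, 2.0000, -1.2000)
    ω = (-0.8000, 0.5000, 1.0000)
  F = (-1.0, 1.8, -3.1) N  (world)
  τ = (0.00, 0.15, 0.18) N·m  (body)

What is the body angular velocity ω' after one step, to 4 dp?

ω' = (-0.8219, 0.6675, 1.0367)

(τ − ω×Iω)/I = (-0.4375, 3.3500, 0.7333)
ω + α·dt = (-0.8219, 0.6675, 1.0367)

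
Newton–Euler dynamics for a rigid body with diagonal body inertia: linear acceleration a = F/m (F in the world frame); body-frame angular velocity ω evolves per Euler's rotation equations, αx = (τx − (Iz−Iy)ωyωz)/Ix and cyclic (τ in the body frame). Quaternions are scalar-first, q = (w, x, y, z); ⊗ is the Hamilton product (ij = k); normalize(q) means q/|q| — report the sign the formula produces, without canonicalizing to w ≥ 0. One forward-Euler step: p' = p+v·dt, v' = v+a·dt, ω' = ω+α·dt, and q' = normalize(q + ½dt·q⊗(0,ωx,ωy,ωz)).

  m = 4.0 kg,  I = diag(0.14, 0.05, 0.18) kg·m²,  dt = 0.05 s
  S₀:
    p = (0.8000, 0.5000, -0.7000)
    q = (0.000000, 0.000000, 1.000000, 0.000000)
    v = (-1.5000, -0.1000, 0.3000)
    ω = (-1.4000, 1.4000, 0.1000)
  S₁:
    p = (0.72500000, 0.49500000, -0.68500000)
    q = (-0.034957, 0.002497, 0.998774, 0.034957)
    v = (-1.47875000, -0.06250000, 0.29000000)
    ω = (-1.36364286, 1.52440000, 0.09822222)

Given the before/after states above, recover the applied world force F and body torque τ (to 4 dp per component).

F = (1.7000, 3.0000, -0.8000)
τ = (0.1200, 0.1300, 0.1700)

ω₁ − ω₀ = (0.03635714, 0.12440000, -0.00177778)
applied torque τ = (0.1200, 0.1300, 0.1700)
Δv = v₁−v₀ = (0.02125000, 0.03750000, -0.01000000)
m·(v₁−v₀)/dt = (1.7000, 3.0000, -0.8000)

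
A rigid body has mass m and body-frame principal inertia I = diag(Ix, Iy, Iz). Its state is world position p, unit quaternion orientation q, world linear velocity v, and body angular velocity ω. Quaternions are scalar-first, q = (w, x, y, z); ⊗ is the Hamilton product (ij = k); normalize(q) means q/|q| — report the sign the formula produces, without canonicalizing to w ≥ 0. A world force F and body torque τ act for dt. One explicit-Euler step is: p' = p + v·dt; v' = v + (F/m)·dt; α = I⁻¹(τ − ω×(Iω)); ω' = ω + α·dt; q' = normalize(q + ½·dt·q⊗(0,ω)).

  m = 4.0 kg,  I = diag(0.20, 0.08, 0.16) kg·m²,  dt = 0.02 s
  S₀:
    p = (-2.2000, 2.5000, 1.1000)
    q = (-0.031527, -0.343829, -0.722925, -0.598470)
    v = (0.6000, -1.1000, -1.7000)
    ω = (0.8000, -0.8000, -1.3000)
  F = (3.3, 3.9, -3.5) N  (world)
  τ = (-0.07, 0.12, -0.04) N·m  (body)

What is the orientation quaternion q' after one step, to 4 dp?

q' = (-0.0423, -0.3394, -0.7318, -0.5894)

Hamilton product q⊗(0,ω) = (-1.0812878, 0.4358049, -0.9005321, 0.8943883)
q + ½dt·q⊗(0,ω), renormalized = (-0.0423, -0.3394, -0.7318, -0.5894)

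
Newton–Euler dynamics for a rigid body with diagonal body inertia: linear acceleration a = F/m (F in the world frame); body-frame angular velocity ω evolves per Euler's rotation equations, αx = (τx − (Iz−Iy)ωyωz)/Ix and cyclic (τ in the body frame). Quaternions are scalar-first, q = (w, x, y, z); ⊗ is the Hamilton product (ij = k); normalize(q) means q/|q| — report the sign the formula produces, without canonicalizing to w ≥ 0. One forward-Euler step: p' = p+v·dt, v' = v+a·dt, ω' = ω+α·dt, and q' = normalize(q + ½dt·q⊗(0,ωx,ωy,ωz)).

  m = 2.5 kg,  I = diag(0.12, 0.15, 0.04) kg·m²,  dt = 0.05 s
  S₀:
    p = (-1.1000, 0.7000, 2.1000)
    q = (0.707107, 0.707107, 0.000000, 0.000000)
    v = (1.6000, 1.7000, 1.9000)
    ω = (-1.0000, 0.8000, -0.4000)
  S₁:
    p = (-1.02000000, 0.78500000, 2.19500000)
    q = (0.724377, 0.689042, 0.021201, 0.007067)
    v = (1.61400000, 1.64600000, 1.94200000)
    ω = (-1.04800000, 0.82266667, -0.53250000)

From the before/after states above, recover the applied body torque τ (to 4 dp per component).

τ = (-0.0800, 0.1000, -0.1300)

rate change Δω = (-0.04800000, 0.02266667, -0.13250000)
ω₀×(Iω₀) = (0.0352, 0.0320, -0.0240)
I·α + gyro = (-0.0800, 0.1000, -0.1300)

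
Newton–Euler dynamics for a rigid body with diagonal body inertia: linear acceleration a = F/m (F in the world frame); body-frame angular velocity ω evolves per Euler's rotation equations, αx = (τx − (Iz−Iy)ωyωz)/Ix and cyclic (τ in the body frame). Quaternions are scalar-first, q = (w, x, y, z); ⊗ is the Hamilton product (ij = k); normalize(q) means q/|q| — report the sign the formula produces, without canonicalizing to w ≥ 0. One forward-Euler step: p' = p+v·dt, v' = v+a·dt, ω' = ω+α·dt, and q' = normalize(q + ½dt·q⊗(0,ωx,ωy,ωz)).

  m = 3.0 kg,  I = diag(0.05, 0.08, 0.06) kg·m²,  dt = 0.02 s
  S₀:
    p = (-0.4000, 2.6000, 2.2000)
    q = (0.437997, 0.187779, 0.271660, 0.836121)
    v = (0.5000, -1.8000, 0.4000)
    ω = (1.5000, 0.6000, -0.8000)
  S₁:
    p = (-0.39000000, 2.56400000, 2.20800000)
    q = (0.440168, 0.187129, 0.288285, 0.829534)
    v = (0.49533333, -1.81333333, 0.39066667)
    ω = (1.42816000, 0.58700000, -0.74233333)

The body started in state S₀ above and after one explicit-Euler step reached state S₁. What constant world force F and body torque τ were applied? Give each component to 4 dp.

velocity change Δv = (-0.00466667, -0.01333333, -0.00933333)
m·(v₁−v₀)/dt = (-0.7000, -2.0000, -1.4000)
ω₁ − ω₀ = (-0.07184000, -0.01300000, 0.05766667)
ω₀×(Iω₀) = (0.0096, 0.0120, 0.0270)
applied torque τ = (-0.1700, -0.0400, 0.2000)

F = (-0.7000, -2.0000, -1.4000)
τ = (-0.1700, -0.0400, 0.2000)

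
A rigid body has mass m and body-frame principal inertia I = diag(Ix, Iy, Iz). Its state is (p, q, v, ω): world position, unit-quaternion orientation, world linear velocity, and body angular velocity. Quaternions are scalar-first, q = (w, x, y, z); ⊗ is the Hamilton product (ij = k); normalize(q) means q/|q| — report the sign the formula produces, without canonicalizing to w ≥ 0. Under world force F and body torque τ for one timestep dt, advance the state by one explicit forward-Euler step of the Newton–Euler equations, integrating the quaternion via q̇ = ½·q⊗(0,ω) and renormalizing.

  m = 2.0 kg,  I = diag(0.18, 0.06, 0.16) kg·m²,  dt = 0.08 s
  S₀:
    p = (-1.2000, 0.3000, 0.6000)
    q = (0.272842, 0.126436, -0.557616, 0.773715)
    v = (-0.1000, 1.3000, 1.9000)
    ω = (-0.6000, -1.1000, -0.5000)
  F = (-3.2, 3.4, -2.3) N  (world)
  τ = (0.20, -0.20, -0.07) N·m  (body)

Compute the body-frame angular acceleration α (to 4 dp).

α = (0.8056, -3.4333, 0.0575)

gyro term ω×Iω = (0.0550, 0.0060, -0.0792)
angular accel α = (0.8056, -3.4333, 0.0575)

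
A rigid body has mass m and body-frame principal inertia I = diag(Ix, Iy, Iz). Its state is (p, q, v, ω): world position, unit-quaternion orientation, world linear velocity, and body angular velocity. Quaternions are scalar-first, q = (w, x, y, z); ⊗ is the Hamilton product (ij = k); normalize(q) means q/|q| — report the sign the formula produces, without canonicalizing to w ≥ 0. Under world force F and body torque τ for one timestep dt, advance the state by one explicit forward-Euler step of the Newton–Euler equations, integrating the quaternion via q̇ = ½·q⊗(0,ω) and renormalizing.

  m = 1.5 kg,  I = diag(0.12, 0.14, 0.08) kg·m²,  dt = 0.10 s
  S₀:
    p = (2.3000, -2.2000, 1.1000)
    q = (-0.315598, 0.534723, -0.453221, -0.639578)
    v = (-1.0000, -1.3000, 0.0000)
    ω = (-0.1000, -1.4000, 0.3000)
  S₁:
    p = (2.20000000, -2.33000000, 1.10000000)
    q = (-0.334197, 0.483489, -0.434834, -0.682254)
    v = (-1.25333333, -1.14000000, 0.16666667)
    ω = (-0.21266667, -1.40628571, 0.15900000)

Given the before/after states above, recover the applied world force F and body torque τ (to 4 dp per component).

ω₁ − ω₀ = (-0.11266667, -0.00628571, -0.14100000)
precession coupling = (0.0252, -0.0012, 0.0028)
applied torque τ = (-0.1100, -0.0100, -0.1100)
Δv = v₁−v₀ = (-0.25333333, 0.16000000, 0.16666667)
F = m·Δv/dt = (-3.8000, 2.4000, 2.5000)

F = (-3.8000, 2.4000, 2.5000)
τ = (-0.1100, -0.0100, -0.1100)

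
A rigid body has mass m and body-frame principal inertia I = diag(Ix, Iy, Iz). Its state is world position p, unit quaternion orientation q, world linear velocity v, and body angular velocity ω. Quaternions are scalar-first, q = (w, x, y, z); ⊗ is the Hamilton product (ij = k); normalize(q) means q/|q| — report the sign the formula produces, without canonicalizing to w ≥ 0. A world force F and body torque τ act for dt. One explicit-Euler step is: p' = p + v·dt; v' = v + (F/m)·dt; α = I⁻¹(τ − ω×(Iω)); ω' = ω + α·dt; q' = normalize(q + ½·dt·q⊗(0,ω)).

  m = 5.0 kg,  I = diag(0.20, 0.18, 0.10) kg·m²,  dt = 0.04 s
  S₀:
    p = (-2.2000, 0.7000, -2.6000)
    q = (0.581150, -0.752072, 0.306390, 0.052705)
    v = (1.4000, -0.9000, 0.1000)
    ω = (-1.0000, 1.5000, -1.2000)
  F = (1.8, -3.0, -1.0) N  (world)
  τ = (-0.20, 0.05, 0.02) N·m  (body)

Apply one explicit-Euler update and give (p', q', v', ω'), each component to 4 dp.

p' = (-2.1440, 0.6640, -2.5960)
q' = (0.5577, -0.7719, 0.3044, 0.0223)
v' = (1.4144, -0.9240, 0.0920)
ω' = (-1.0688, 1.4844, -1.2040)

p' = p + v·dt = (-2.1440, 0.6640, -2.5960)
v' = v + a·dt = (1.4144, -0.9240, 0.0920)
α = I⁻¹(τ − ω×Iω) = (-1.7200, -0.3889, -0.1000)
new body rate ω' = (-1.0688, 1.4844, -1.2040)
2q̇ = q⊗(0,ω) = (-1.1484110, -1.0278755, -0.0834664, -1.5190980)
q + ½dt·q⊗(0,ω), renormalized = (0.5577, -0.7719, 0.3044, 0.0223)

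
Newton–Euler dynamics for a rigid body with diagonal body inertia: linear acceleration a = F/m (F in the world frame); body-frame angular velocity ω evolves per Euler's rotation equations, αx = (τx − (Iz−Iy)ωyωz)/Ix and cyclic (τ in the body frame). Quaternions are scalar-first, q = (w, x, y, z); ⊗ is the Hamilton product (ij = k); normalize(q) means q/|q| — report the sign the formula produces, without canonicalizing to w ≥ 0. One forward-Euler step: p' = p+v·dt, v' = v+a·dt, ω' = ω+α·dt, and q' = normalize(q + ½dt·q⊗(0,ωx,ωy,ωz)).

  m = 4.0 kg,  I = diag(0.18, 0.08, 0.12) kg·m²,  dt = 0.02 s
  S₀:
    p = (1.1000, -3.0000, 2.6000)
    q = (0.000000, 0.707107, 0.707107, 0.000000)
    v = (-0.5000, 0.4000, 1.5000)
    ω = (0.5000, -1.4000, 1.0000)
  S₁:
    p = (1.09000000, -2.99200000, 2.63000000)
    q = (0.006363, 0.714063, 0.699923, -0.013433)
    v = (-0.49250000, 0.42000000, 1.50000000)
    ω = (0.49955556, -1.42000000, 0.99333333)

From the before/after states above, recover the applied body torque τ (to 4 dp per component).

rate change Δω = (-0.00044444, -0.02000000, -0.00666667)
ω₀×(Iω₀) = (-0.0560, 0.0300, 0.0700)
applied torque τ = (-0.0600, -0.0500, 0.0300)

τ = (-0.0600, -0.0500, 0.0300)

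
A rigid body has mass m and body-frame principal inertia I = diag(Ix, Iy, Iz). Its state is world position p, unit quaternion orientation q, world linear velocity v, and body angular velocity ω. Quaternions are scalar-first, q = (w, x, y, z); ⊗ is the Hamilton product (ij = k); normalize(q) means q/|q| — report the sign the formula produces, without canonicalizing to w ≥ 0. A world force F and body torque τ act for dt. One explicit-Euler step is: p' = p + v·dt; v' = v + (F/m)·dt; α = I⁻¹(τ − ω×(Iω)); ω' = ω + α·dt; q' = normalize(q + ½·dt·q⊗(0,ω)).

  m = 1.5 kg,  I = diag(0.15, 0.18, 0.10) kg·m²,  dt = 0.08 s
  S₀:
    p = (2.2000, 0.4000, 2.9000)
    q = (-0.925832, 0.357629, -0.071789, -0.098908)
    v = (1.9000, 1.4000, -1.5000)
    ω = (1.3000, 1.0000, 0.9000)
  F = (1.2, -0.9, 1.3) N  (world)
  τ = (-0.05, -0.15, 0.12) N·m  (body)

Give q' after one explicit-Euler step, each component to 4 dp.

Hamilton product q⊗(0,ω) = (-0.3041115, -1.1692837, -1.3762785, -0.3822941)
q + ½dt·q⊗(0,ω), renormalized = (-0.9354, 0.3100, -0.1265, -0.1139)

q' = (-0.9354, 0.3100, -0.1265, -0.1139)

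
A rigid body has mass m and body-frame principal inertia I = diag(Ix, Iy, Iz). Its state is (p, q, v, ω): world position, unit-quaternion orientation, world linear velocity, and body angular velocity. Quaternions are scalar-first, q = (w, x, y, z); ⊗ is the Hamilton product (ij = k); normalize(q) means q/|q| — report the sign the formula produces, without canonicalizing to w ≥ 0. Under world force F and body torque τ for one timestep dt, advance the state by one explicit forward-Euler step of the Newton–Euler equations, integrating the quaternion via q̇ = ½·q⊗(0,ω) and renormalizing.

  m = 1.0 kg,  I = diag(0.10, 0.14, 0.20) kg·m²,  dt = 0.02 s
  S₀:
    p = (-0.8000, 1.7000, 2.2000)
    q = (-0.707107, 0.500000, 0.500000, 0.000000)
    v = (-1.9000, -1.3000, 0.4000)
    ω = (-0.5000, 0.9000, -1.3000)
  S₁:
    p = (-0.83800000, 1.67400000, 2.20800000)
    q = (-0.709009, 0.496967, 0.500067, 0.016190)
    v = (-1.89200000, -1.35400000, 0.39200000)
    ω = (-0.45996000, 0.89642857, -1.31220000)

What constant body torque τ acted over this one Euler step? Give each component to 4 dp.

τ = (0.1300, -0.0900, -0.1400)

Δω = ω₁−ω₀ = (0.04004000, -0.00357143, -0.01220000)
ω₀×(Iω₀) = (-0.0702, -0.0650, -0.0180)
applied torque τ = (0.1300, -0.0900, -0.1400)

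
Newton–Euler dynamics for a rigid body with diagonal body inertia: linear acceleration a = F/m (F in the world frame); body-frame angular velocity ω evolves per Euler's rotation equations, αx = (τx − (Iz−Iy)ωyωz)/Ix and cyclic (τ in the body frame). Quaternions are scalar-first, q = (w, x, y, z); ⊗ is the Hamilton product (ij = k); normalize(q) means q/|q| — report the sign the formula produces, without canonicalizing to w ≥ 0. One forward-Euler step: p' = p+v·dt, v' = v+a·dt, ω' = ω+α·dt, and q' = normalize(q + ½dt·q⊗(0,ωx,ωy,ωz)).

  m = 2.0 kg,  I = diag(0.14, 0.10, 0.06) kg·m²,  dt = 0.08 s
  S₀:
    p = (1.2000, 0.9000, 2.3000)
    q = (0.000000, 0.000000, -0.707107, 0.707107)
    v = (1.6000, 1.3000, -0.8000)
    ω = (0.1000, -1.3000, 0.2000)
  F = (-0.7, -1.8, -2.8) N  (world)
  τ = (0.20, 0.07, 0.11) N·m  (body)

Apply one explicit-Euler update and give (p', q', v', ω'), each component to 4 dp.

precession coupling ω×(Iω) = (0.0104, 0.0016, 0.0052)
(τ − ω×Iω)/I = (1.3543, 0.6840, 1.7467)
ω' = ω + α·dt = (0.2083, -1.2453, 0.3397)
Hamilton product q⊗(0,ω) = (-1.0606605, 0.7778177, 0.0707107, 0.0707107)
q + ½dt·q⊗(0,ω), renormalized = (-0.0424, 0.0311, -0.7033, 0.7089)
p + v·dt = (1.3280, 1.0040, 2.2360)
v' = v + a·dt = (1.5720, 1.2280, -0.9120)

p' = (1.3280, 1.0040, 2.2360)
q' = (-0.0424, 0.0311, -0.7033, 0.7089)
v' = (1.5720, 1.2280, -0.9120)
ω' = (0.2083, -1.2453, 0.3397)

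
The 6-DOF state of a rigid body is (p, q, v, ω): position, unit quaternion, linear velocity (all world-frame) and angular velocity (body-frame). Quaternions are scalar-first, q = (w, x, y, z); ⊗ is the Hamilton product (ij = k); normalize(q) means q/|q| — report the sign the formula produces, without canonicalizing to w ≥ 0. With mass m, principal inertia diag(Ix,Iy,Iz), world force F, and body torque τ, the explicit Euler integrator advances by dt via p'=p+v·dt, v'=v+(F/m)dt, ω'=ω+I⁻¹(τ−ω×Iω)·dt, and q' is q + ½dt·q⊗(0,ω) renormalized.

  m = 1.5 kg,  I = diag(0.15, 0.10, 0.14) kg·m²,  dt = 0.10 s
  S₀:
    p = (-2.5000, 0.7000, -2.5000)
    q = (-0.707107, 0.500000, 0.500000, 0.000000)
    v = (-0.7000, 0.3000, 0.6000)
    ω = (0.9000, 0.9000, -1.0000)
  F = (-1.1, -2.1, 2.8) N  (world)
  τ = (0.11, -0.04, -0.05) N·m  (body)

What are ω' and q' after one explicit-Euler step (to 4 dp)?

angular accel α = (0.9733, -0.3100, -0.0679)
new body rate ω' = (0.9973, 0.8690, -1.0068)
q⊗(0,ω) = (-0.9000000, -1.1363963, -0.1363963, 0.7071070)
q' = normalize(q + ½dt·q⊗(0,ω)) = (-0.7497, 0.4417, 0.4916, 0.0352)

ω' = (0.9973, 0.8690, -1.0068)
q' = (-0.7497, 0.4417, 0.4916, 0.0352)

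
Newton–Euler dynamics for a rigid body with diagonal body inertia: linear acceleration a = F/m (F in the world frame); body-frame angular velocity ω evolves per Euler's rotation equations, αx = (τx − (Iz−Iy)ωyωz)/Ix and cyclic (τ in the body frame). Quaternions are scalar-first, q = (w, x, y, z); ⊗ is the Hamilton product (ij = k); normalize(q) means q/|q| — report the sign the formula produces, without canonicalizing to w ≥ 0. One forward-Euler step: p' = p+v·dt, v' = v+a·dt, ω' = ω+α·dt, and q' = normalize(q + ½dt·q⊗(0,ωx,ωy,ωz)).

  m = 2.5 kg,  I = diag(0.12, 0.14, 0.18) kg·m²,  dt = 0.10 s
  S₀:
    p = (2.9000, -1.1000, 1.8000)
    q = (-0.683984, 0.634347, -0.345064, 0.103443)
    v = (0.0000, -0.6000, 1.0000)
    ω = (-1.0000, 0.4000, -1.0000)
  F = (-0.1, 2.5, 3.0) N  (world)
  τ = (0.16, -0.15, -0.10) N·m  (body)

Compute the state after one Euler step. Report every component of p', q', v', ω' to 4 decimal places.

p' = (2.9000, -1.1600, 1.9000)
q' = (-0.6385, 0.6819, -0.3313, 0.1327)
v' = (-0.0040, -0.5000, 1.1200)
ω' = (-0.8533, 0.3357, -1.0511)

a = F/m = (-0.0400, 1.0000, 1.2000)
p' = p + v·dt = (2.9000, -1.1600, 1.9000)
v' = v + a·dt = (-0.0040, -0.5000, 1.1200)
ω×(Iω) gyroscopic = (-0.0160, -0.0600, -0.0080)
angular accel α = (1.4667, -0.6429, -0.5111)
new body rate ω' = (-0.8533, 0.3357, -1.0511)
Hamilton product q⊗(0,ω) = (0.8758156, 0.9876708, 0.2573104, 0.5926588)
q' = normalize(q + ½dt·q⊗(0,ω)) = (-0.6385, 0.6819, -0.3313, 0.1327)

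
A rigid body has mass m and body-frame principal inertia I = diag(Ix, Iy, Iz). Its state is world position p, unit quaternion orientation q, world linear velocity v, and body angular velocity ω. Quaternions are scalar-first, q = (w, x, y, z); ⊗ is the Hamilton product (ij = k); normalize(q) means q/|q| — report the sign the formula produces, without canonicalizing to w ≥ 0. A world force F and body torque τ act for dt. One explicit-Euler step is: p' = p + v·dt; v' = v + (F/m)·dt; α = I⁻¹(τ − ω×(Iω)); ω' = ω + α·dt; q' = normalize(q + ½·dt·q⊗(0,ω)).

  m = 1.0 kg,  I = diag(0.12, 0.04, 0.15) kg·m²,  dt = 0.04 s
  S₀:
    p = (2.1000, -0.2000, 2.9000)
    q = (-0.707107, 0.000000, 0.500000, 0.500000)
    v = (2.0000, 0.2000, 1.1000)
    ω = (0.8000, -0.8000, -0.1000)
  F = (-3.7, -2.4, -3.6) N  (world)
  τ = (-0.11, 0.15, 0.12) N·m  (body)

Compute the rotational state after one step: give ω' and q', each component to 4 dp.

ω' = (0.7604, -0.6524, -0.0817)
q' = (-0.6979, -0.0043, 0.5192, 0.4933)

angular accel α = (-0.9900, 3.6900, 0.4587)
ω' = ω + α·dt = (0.7604, -0.6524, -0.0817)
q⊗(0,ω) = (0.4500000, -0.2156856, 0.9656856, -0.3292893)
q + ½dt·q⊗(0,ω), renormalized = (-0.6979, -0.0043, 0.5192, 0.4933)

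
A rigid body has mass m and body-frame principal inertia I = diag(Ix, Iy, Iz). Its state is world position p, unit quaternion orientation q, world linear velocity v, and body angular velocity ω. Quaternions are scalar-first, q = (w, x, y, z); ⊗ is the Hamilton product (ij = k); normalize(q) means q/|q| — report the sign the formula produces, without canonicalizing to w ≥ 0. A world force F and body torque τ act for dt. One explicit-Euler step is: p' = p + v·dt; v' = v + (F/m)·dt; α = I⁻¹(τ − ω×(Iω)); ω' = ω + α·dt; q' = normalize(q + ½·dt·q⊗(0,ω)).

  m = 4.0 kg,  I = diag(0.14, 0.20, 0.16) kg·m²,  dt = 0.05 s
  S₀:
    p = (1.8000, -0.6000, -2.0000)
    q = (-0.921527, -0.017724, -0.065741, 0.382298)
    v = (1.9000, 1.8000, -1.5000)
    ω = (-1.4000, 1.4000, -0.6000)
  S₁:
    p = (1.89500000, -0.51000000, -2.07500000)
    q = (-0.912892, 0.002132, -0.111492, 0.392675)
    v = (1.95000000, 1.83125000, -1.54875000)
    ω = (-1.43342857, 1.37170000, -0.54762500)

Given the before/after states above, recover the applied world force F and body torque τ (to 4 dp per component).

F = (4.0000, 2.5000, -3.9000)
τ = (-0.0600, -0.1300, 0.0500)

ω₁ − ω₀ = (-0.03342857, -0.02830000, 0.05237500)
precession coupling = (0.0336, -0.0168, -0.1176)
τ = I·(Δω/dt) + ω₀×(Iω₀) = (-0.0600, -0.1300, 0.0500)
Δv = v₁−v₀ = (0.05000000, 0.03125000, -0.04875000)
F = m·Δv/dt = (4.0000, 2.5000, -3.9000)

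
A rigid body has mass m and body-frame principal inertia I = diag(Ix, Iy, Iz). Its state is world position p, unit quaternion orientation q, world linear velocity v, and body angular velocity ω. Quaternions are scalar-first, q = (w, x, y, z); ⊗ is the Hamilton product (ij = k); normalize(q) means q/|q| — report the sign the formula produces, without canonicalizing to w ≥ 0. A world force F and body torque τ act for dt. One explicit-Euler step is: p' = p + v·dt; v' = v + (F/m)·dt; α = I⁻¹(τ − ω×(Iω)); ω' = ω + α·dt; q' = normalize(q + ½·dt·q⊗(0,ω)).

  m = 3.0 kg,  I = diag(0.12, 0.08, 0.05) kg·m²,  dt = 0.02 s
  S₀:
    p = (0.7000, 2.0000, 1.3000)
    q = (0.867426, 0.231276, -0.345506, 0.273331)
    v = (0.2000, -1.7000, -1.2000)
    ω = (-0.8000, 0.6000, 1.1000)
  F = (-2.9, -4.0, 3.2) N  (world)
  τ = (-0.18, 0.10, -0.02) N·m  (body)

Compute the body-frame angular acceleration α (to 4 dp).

α = (-1.3350, 2.0200, -0.7840)

ω×(Iω) gyroscopic = (-0.0198, -0.0616, 0.0192)
angular accel α = (-1.3350, 2.0200, -0.7840)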